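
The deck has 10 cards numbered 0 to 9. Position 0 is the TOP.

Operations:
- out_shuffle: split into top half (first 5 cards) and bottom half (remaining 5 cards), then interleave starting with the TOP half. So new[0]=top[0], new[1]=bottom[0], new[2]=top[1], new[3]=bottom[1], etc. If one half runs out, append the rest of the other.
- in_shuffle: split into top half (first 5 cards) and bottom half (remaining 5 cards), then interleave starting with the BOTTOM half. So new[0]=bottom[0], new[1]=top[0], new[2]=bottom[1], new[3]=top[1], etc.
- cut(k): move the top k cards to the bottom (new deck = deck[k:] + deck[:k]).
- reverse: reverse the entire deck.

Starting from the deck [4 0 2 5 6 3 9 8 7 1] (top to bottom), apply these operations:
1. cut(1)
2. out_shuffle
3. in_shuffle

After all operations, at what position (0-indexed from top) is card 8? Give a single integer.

Answer: 7

Derivation:
After op 1 (cut(1)): [0 2 5 6 3 9 8 7 1 4]
After op 2 (out_shuffle): [0 9 2 8 5 7 6 1 3 4]
After op 3 (in_shuffle): [7 0 6 9 1 2 3 8 4 5]
Card 8 is at position 7.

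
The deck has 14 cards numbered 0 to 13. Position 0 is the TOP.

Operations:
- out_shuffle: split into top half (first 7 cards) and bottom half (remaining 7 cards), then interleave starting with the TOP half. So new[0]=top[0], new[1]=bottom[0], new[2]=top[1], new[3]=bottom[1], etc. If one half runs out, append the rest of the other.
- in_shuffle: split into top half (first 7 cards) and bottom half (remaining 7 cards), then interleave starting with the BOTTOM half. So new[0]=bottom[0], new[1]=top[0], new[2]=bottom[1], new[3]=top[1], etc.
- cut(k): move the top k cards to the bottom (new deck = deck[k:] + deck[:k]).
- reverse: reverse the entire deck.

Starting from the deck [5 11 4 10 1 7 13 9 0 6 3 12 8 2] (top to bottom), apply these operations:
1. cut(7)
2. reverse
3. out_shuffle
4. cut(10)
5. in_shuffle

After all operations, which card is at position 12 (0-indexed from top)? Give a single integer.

After op 1 (cut(7)): [9 0 6 3 12 8 2 5 11 4 10 1 7 13]
After op 2 (reverse): [13 7 1 10 4 11 5 2 8 12 3 6 0 9]
After op 3 (out_shuffle): [13 2 7 8 1 12 10 3 4 6 11 0 5 9]
After op 4 (cut(10)): [11 0 5 9 13 2 7 8 1 12 10 3 4 6]
After op 5 (in_shuffle): [8 11 1 0 12 5 10 9 3 13 4 2 6 7]
Position 12: card 6.

Answer: 6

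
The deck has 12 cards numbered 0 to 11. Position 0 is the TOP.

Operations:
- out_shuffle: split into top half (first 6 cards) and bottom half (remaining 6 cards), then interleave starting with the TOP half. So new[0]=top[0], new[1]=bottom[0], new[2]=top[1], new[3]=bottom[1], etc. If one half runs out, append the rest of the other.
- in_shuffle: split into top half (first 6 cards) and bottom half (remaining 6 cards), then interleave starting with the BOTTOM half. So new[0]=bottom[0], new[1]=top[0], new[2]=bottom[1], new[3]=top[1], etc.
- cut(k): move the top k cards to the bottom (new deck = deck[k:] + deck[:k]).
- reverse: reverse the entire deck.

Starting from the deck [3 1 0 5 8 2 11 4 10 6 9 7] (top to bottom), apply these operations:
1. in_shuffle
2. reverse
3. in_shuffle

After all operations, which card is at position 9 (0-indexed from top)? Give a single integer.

After op 1 (in_shuffle): [11 3 4 1 10 0 6 5 9 8 7 2]
After op 2 (reverse): [2 7 8 9 5 6 0 10 1 4 3 11]
After op 3 (in_shuffle): [0 2 10 7 1 8 4 9 3 5 11 6]
Position 9: card 5.

Answer: 5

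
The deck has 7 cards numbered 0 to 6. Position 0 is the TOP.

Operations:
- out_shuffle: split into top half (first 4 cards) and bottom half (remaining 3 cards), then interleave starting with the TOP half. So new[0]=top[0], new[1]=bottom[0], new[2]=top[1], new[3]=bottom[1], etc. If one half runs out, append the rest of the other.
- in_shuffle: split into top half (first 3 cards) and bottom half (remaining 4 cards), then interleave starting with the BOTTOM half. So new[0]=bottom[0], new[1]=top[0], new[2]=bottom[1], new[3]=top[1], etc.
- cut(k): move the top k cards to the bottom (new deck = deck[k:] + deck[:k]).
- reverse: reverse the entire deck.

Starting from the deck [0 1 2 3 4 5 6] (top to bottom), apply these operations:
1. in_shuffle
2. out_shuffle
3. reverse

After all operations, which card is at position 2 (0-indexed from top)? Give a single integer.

Answer: 4

Derivation:
After op 1 (in_shuffle): [3 0 4 1 5 2 6]
After op 2 (out_shuffle): [3 5 0 2 4 6 1]
After op 3 (reverse): [1 6 4 2 0 5 3]
Position 2: card 4.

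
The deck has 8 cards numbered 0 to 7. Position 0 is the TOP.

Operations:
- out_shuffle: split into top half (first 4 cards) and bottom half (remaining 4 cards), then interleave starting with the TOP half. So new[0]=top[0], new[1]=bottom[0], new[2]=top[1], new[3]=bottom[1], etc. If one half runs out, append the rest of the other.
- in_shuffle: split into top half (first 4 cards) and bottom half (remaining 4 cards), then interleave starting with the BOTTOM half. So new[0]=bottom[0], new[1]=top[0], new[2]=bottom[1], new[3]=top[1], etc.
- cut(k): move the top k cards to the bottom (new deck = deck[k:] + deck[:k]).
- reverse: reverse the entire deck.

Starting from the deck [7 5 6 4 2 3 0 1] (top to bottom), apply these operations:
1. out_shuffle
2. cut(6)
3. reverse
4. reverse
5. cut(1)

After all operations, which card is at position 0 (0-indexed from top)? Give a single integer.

Answer: 1

Derivation:
After op 1 (out_shuffle): [7 2 5 3 6 0 4 1]
After op 2 (cut(6)): [4 1 7 2 5 3 6 0]
After op 3 (reverse): [0 6 3 5 2 7 1 4]
After op 4 (reverse): [4 1 7 2 5 3 6 0]
After op 5 (cut(1)): [1 7 2 5 3 6 0 4]
Position 0: card 1.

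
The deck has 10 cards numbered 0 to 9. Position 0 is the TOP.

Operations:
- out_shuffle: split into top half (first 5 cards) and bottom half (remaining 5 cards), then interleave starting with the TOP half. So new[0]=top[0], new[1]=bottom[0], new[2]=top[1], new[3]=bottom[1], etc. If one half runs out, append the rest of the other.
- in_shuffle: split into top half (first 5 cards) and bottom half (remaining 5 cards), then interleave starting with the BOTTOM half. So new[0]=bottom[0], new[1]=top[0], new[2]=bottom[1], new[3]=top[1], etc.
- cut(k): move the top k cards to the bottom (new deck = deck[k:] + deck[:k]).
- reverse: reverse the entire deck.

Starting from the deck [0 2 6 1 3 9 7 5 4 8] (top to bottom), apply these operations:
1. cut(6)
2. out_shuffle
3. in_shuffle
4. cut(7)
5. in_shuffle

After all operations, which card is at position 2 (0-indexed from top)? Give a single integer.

Answer: 2

Derivation:
After op 1 (cut(6)): [7 5 4 8 0 2 6 1 3 9]
After op 2 (out_shuffle): [7 2 5 6 4 1 8 3 0 9]
After op 3 (in_shuffle): [1 7 8 2 3 5 0 6 9 4]
After op 4 (cut(7)): [6 9 4 1 7 8 2 3 5 0]
After op 5 (in_shuffle): [8 6 2 9 3 4 5 1 0 7]
Position 2: card 2.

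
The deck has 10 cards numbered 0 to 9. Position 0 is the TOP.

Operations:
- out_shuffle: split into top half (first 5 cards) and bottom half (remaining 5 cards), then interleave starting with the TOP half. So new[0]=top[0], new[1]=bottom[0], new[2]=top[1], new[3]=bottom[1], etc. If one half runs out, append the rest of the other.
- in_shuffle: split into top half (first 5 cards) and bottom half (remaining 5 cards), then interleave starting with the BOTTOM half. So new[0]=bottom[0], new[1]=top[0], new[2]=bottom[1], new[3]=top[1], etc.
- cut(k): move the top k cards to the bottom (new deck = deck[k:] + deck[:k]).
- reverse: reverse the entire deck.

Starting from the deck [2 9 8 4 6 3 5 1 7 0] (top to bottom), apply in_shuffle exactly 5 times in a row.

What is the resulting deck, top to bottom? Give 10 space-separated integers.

After op 1 (in_shuffle): [3 2 5 9 1 8 7 4 0 6]
After op 2 (in_shuffle): [8 3 7 2 4 5 0 9 6 1]
After op 3 (in_shuffle): [5 8 0 3 9 7 6 2 1 4]
After op 4 (in_shuffle): [7 5 6 8 2 0 1 3 4 9]
After op 5 (in_shuffle): [0 7 1 5 3 6 4 8 9 2]

Answer: 0 7 1 5 3 6 4 8 9 2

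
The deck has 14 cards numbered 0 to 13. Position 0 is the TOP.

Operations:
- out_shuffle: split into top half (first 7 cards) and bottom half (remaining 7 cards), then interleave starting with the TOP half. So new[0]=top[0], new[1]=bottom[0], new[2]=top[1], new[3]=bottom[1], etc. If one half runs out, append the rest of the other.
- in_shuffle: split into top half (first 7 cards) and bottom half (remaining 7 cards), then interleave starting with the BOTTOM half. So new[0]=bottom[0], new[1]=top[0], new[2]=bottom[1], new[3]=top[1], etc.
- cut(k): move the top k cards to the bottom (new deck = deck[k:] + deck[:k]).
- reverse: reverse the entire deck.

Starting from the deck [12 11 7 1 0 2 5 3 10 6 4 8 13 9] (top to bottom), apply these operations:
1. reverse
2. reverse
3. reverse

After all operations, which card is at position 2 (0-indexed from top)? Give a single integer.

Answer: 8

Derivation:
After op 1 (reverse): [9 13 8 4 6 10 3 5 2 0 1 7 11 12]
After op 2 (reverse): [12 11 7 1 0 2 5 3 10 6 4 8 13 9]
After op 3 (reverse): [9 13 8 4 6 10 3 5 2 0 1 7 11 12]
Position 2: card 8.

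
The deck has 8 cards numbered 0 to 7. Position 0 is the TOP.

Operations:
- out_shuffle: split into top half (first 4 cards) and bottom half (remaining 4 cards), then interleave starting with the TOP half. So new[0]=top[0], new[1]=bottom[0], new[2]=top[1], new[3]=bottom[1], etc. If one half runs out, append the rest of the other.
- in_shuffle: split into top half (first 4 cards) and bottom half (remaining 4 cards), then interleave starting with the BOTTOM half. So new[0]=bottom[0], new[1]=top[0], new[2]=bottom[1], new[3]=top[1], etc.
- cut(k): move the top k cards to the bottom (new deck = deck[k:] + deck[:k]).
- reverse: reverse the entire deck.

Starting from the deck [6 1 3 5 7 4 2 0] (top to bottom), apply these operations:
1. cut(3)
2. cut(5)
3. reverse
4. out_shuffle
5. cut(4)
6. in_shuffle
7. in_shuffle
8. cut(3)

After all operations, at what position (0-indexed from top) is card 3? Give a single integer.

Answer: 1

Derivation:
After op 1 (cut(3)): [5 7 4 2 0 6 1 3]
After op 2 (cut(5)): [6 1 3 5 7 4 2 0]
After op 3 (reverse): [0 2 4 7 5 3 1 6]
After op 4 (out_shuffle): [0 5 2 3 4 1 7 6]
After op 5 (cut(4)): [4 1 7 6 0 5 2 3]
After op 6 (in_shuffle): [0 4 5 1 2 7 3 6]
After op 7 (in_shuffle): [2 0 7 4 3 5 6 1]
After op 8 (cut(3)): [4 3 5 6 1 2 0 7]
Card 3 is at position 1.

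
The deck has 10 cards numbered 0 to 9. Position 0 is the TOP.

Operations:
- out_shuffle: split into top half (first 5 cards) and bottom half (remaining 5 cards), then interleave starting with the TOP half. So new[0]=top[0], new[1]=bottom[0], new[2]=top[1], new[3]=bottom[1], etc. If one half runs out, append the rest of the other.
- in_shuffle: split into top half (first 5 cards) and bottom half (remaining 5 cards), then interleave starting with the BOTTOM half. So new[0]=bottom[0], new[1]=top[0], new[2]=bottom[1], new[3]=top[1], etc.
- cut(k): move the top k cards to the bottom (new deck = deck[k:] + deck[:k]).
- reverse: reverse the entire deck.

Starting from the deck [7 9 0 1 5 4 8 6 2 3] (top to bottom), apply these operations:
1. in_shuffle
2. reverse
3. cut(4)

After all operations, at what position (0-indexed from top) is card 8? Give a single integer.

Answer: 3

Derivation:
After op 1 (in_shuffle): [4 7 8 9 6 0 2 1 3 5]
After op 2 (reverse): [5 3 1 2 0 6 9 8 7 4]
After op 3 (cut(4)): [0 6 9 8 7 4 5 3 1 2]
Card 8 is at position 3.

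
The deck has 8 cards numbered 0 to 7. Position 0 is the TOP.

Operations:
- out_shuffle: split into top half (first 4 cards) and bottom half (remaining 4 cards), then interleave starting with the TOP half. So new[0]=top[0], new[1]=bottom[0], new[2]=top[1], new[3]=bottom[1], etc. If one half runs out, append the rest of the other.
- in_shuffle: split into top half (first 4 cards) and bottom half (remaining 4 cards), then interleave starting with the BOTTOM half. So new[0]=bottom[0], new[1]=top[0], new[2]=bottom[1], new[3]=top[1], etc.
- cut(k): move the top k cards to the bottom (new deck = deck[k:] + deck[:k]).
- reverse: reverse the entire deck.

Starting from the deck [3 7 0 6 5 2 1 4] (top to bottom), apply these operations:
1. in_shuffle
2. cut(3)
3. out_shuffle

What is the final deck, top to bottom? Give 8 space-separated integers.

After op 1 (in_shuffle): [5 3 2 7 1 0 4 6]
After op 2 (cut(3)): [7 1 0 4 6 5 3 2]
After op 3 (out_shuffle): [7 6 1 5 0 3 4 2]

Answer: 7 6 1 5 0 3 4 2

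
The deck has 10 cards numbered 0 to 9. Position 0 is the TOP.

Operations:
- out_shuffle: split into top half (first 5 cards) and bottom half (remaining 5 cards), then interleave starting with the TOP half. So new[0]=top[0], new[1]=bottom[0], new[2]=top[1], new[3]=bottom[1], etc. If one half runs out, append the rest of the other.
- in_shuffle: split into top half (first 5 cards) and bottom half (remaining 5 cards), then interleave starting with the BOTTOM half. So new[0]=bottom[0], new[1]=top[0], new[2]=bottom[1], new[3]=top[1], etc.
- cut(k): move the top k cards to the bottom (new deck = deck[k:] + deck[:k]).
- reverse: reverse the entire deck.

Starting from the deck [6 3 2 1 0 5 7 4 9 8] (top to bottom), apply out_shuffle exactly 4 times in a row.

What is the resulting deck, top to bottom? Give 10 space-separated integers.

Answer: 6 0 9 1 4 2 7 3 5 8

Derivation:
After op 1 (out_shuffle): [6 5 3 7 2 4 1 9 0 8]
After op 2 (out_shuffle): [6 4 5 1 3 9 7 0 2 8]
After op 3 (out_shuffle): [6 9 4 7 5 0 1 2 3 8]
After op 4 (out_shuffle): [6 0 9 1 4 2 7 3 5 8]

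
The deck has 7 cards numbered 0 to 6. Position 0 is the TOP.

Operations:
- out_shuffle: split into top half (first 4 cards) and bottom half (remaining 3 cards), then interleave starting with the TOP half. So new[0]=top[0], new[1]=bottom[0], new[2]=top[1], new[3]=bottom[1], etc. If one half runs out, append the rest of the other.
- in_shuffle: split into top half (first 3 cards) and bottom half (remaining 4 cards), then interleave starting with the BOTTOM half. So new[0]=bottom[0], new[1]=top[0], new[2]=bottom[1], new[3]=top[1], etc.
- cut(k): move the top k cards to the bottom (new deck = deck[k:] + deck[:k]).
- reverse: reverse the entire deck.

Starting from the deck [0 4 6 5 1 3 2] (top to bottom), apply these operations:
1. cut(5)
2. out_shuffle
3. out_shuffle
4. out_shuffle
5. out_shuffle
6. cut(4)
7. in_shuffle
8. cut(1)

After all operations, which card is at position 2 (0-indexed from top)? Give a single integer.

After op 1 (cut(5)): [3 2 0 4 6 5 1]
After op 2 (out_shuffle): [3 6 2 5 0 1 4]
After op 3 (out_shuffle): [3 0 6 1 2 4 5]
After op 4 (out_shuffle): [3 2 0 4 6 5 1]
After op 5 (out_shuffle): [3 6 2 5 0 1 4]
After op 6 (cut(4)): [0 1 4 3 6 2 5]
After op 7 (in_shuffle): [3 0 6 1 2 4 5]
After op 8 (cut(1)): [0 6 1 2 4 5 3]
Position 2: card 1.

Answer: 1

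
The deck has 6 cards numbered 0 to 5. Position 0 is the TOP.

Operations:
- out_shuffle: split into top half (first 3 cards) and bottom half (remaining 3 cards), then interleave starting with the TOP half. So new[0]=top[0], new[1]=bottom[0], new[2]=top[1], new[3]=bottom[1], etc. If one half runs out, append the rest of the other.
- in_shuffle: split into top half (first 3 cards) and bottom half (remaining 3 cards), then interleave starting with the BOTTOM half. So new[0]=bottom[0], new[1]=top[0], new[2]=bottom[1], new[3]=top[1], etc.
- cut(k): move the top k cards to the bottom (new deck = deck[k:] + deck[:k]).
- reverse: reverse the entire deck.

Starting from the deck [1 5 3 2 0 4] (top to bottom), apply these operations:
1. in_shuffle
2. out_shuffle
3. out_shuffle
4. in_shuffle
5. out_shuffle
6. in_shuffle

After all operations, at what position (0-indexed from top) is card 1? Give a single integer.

After op 1 (in_shuffle): [2 1 0 5 4 3]
After op 2 (out_shuffle): [2 5 1 4 0 3]
After op 3 (out_shuffle): [2 4 5 0 1 3]
After op 4 (in_shuffle): [0 2 1 4 3 5]
After op 5 (out_shuffle): [0 4 2 3 1 5]
After op 6 (in_shuffle): [3 0 1 4 5 2]
Card 1 is at position 2.

Answer: 2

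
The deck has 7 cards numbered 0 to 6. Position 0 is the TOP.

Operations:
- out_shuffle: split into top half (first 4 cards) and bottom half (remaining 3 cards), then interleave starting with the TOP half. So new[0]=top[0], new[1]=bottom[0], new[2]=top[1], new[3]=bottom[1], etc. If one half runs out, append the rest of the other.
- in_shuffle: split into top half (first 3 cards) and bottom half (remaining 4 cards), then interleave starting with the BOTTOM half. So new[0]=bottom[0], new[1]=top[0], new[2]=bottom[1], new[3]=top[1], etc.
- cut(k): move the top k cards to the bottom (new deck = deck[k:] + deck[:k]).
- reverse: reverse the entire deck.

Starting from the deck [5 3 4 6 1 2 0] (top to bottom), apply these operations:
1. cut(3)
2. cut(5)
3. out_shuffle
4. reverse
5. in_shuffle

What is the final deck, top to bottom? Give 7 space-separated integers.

Answer: 0 1 4 5 2 6 3

Derivation:
After op 1 (cut(3)): [6 1 2 0 5 3 4]
After op 2 (cut(5)): [3 4 6 1 2 0 5]
After op 3 (out_shuffle): [3 2 4 0 6 5 1]
After op 4 (reverse): [1 5 6 0 4 2 3]
After op 5 (in_shuffle): [0 1 4 5 2 6 3]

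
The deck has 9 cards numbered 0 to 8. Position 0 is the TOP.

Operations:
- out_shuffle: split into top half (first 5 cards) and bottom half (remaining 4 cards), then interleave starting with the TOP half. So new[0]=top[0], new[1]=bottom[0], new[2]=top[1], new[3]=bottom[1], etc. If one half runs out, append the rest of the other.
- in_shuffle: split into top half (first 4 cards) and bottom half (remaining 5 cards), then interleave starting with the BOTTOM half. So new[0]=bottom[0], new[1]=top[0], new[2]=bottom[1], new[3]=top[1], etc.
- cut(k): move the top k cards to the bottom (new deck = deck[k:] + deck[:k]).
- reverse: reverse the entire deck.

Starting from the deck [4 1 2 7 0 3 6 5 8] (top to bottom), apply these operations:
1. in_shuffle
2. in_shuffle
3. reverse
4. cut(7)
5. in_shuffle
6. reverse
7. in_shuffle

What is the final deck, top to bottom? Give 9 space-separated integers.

Answer: 5 2 6 1 3 4 0 8 7

Derivation:
After op 1 (in_shuffle): [0 4 3 1 6 2 5 7 8]
After op 2 (in_shuffle): [6 0 2 4 5 3 7 1 8]
After op 3 (reverse): [8 1 7 3 5 4 2 0 6]
After op 4 (cut(7)): [0 6 8 1 7 3 5 4 2]
After op 5 (in_shuffle): [7 0 3 6 5 8 4 1 2]
After op 6 (reverse): [2 1 4 8 5 6 3 0 7]
After op 7 (in_shuffle): [5 2 6 1 3 4 0 8 7]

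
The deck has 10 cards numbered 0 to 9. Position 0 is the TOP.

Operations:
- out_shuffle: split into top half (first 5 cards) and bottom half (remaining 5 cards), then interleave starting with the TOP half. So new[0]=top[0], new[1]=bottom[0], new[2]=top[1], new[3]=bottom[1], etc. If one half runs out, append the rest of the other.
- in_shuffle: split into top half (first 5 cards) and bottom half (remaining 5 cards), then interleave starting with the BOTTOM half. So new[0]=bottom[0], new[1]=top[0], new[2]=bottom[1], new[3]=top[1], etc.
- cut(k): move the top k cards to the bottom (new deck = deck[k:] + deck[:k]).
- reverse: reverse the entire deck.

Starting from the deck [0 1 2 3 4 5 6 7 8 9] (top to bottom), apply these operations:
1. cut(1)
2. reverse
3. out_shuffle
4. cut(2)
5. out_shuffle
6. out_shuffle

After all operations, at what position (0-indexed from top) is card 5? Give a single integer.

After op 1 (cut(1)): [1 2 3 4 5 6 7 8 9 0]
After op 2 (reverse): [0 9 8 7 6 5 4 3 2 1]
After op 3 (out_shuffle): [0 5 9 4 8 3 7 2 6 1]
After op 4 (cut(2)): [9 4 8 3 7 2 6 1 0 5]
After op 5 (out_shuffle): [9 2 4 6 8 1 3 0 7 5]
After op 6 (out_shuffle): [9 1 2 3 4 0 6 7 8 5]
Card 5 is at position 9.

Answer: 9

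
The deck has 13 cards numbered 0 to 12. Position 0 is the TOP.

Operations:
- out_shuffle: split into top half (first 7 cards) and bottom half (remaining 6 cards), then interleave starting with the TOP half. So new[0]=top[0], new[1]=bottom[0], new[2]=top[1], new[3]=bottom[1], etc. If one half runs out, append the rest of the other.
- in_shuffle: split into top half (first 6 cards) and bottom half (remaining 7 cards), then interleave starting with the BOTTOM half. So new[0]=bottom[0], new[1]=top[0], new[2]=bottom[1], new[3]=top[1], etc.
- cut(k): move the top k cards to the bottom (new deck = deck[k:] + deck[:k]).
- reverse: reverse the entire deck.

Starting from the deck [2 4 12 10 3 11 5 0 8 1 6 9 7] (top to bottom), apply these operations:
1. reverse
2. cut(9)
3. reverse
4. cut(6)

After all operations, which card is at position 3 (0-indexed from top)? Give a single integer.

Answer: 2

Derivation:
After op 1 (reverse): [7 9 6 1 8 0 5 11 3 10 12 4 2]
After op 2 (cut(9)): [10 12 4 2 7 9 6 1 8 0 5 11 3]
After op 3 (reverse): [3 11 5 0 8 1 6 9 7 2 4 12 10]
After op 4 (cut(6)): [6 9 7 2 4 12 10 3 11 5 0 8 1]
Position 3: card 2.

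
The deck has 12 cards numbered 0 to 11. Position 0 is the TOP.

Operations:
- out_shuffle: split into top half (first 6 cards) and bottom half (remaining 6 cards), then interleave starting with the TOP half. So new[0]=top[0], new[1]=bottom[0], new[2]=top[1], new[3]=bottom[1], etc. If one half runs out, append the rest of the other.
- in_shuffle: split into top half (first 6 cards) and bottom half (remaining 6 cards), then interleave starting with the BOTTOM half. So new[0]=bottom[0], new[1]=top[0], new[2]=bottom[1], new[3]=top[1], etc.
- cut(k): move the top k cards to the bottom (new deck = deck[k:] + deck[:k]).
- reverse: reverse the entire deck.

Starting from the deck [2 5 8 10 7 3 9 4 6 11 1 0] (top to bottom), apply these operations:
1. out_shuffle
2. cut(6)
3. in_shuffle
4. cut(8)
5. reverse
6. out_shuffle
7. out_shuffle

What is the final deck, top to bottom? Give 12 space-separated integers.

Answer: 1 5 10 6 4 11 2 3 7 9 0 8

Derivation:
After op 1 (out_shuffle): [2 9 5 4 8 6 10 11 7 1 3 0]
After op 2 (cut(6)): [10 11 7 1 3 0 2 9 5 4 8 6]
After op 3 (in_shuffle): [2 10 9 11 5 7 4 1 8 3 6 0]
After op 4 (cut(8)): [8 3 6 0 2 10 9 11 5 7 4 1]
After op 5 (reverse): [1 4 7 5 11 9 10 2 0 6 3 8]
After op 6 (out_shuffle): [1 10 4 2 7 0 5 6 11 3 9 8]
After op 7 (out_shuffle): [1 5 10 6 4 11 2 3 7 9 0 8]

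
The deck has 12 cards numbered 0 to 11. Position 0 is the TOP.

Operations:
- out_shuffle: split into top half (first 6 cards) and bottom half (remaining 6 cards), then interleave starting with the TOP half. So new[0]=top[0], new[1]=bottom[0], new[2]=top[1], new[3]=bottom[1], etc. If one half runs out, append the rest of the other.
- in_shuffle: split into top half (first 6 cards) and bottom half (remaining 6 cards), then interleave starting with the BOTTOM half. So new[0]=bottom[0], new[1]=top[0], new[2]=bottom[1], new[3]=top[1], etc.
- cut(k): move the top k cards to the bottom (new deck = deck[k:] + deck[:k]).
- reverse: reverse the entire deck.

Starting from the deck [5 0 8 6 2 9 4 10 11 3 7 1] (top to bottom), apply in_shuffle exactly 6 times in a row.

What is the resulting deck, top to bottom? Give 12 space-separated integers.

After op 1 (in_shuffle): [4 5 10 0 11 8 3 6 7 2 1 9]
After op 2 (in_shuffle): [3 4 6 5 7 10 2 0 1 11 9 8]
After op 3 (in_shuffle): [2 3 0 4 1 6 11 5 9 7 8 10]
After op 4 (in_shuffle): [11 2 5 3 9 0 7 4 8 1 10 6]
After op 5 (in_shuffle): [7 11 4 2 8 5 1 3 10 9 6 0]
After op 6 (in_shuffle): [1 7 3 11 10 4 9 2 6 8 0 5]

Answer: 1 7 3 11 10 4 9 2 6 8 0 5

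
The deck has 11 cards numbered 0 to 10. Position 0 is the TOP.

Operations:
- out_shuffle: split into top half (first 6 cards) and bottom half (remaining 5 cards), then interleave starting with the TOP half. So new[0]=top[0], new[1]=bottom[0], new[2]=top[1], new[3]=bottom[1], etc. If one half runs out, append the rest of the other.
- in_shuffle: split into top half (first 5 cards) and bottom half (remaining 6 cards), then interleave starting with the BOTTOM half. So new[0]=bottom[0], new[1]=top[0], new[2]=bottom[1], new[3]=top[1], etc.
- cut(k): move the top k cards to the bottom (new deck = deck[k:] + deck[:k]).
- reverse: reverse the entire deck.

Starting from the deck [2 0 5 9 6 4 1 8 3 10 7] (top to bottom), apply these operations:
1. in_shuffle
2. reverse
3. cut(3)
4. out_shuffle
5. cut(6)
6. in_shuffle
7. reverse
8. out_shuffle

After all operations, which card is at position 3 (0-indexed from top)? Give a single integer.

Answer: 6

Derivation:
After op 1 (in_shuffle): [4 2 1 0 8 5 3 9 10 6 7]
After op 2 (reverse): [7 6 10 9 3 5 8 0 1 2 4]
After op 3 (cut(3)): [9 3 5 8 0 1 2 4 7 6 10]
After op 4 (out_shuffle): [9 2 3 4 5 7 8 6 0 10 1]
After op 5 (cut(6)): [8 6 0 10 1 9 2 3 4 5 7]
After op 6 (in_shuffle): [9 8 2 6 3 0 4 10 5 1 7]
After op 7 (reverse): [7 1 5 10 4 0 3 6 2 8 9]
After op 8 (out_shuffle): [7 3 1 6 5 2 10 8 4 9 0]
Position 3: card 6.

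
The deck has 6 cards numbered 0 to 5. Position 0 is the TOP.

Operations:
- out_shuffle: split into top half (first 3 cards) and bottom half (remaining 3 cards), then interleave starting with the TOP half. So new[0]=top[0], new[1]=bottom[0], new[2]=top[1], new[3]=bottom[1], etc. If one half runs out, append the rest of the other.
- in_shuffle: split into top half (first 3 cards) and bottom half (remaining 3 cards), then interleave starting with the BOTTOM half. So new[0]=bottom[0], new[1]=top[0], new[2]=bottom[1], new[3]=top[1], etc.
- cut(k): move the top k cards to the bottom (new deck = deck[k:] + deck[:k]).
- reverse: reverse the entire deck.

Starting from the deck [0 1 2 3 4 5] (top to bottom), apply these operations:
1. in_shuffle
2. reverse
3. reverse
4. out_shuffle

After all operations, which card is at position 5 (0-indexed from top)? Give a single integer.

Answer: 2

Derivation:
After op 1 (in_shuffle): [3 0 4 1 5 2]
After op 2 (reverse): [2 5 1 4 0 3]
After op 3 (reverse): [3 0 4 1 5 2]
After op 4 (out_shuffle): [3 1 0 5 4 2]
Position 5: card 2.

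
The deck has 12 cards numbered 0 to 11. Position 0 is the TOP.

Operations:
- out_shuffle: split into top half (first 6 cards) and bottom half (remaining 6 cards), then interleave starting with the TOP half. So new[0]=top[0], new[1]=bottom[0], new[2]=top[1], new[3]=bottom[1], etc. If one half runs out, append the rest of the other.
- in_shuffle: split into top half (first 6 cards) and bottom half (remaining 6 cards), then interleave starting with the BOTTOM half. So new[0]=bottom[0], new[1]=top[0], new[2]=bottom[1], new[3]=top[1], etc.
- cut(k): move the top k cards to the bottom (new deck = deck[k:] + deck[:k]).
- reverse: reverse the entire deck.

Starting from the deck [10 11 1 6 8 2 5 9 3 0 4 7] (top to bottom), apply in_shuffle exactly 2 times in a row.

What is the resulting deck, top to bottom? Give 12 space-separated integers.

Answer: 0 5 6 10 4 9 8 11 7 3 2 1

Derivation:
After op 1 (in_shuffle): [5 10 9 11 3 1 0 6 4 8 7 2]
After op 2 (in_shuffle): [0 5 6 10 4 9 8 11 7 3 2 1]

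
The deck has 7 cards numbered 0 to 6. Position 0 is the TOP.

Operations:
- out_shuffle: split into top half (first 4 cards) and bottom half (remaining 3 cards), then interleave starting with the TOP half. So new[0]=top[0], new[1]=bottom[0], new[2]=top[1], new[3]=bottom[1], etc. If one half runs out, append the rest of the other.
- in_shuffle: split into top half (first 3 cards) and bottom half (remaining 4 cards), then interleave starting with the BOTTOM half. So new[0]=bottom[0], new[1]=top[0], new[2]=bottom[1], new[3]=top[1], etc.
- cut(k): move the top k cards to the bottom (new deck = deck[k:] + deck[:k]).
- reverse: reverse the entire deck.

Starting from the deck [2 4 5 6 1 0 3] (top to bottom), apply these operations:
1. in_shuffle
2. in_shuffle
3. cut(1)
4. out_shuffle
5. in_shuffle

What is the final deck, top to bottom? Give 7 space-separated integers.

Answer: 3 6 2 1 4 0 5

Derivation:
After op 1 (in_shuffle): [6 2 1 4 0 5 3]
After op 2 (in_shuffle): [4 6 0 2 5 1 3]
After op 3 (cut(1)): [6 0 2 5 1 3 4]
After op 4 (out_shuffle): [6 1 0 3 2 4 5]
After op 5 (in_shuffle): [3 6 2 1 4 0 5]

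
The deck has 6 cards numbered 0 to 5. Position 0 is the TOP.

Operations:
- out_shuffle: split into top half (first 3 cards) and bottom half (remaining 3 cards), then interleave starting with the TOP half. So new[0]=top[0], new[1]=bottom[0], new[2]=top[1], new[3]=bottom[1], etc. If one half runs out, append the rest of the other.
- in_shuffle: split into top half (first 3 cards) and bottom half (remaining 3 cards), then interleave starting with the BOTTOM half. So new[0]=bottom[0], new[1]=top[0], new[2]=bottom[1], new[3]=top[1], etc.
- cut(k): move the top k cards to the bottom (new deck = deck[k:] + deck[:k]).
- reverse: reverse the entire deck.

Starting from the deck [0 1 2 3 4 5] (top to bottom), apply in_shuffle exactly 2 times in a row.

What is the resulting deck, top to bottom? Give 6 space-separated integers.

After op 1 (in_shuffle): [3 0 4 1 5 2]
After op 2 (in_shuffle): [1 3 5 0 2 4]

Answer: 1 3 5 0 2 4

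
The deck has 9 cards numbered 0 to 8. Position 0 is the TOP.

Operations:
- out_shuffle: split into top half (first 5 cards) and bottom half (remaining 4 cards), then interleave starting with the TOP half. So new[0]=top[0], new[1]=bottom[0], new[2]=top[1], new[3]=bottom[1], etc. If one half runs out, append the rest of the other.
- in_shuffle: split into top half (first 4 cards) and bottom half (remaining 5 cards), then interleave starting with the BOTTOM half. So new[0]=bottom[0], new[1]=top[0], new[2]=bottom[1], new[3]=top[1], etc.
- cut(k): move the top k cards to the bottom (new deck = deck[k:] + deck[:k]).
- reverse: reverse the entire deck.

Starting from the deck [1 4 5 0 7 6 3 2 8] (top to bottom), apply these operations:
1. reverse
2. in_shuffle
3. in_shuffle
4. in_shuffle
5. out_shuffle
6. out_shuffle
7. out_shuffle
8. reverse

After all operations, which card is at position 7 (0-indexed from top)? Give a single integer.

After op 1 (reverse): [8 2 3 6 7 0 5 4 1]
After op 2 (in_shuffle): [7 8 0 2 5 3 4 6 1]
After op 3 (in_shuffle): [5 7 3 8 4 0 6 2 1]
After op 4 (in_shuffle): [4 5 0 7 6 3 2 8 1]
After op 5 (out_shuffle): [4 3 5 2 0 8 7 1 6]
After op 6 (out_shuffle): [4 8 3 7 5 1 2 6 0]
After op 7 (out_shuffle): [4 1 8 2 3 6 7 0 5]
After op 8 (reverse): [5 0 7 6 3 2 8 1 4]
Position 7: card 1.

Answer: 1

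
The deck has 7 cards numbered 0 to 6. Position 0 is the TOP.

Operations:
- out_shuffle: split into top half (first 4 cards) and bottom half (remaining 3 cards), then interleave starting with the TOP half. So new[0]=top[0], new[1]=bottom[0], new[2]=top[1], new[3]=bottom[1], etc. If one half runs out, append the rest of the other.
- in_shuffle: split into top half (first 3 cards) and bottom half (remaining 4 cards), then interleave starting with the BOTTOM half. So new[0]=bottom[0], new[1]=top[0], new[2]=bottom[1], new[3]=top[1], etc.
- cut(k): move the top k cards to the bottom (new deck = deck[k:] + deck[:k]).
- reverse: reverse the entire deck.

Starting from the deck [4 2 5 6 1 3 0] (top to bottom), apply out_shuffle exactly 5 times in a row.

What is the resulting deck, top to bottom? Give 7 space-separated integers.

Answer: 4 5 1 0 2 6 3

Derivation:
After op 1 (out_shuffle): [4 1 2 3 5 0 6]
After op 2 (out_shuffle): [4 5 1 0 2 6 3]
After op 3 (out_shuffle): [4 2 5 6 1 3 0]
After op 4 (out_shuffle): [4 1 2 3 5 0 6]
After op 5 (out_shuffle): [4 5 1 0 2 6 3]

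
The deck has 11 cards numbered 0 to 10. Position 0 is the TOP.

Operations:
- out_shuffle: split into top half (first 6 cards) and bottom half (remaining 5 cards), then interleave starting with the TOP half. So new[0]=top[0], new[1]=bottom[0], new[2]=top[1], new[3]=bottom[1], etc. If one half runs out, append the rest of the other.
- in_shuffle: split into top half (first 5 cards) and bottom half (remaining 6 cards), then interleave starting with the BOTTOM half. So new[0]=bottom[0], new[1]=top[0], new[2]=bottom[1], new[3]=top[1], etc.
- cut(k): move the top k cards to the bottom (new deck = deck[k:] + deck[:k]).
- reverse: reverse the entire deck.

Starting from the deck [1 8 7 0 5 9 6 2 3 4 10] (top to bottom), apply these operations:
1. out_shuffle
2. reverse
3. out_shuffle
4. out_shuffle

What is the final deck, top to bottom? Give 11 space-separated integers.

Answer: 9 4 7 6 10 0 2 1 5 3 8

Derivation:
After op 1 (out_shuffle): [1 6 8 2 7 3 0 4 5 10 9]
After op 2 (reverse): [9 10 5 4 0 3 7 2 8 6 1]
After op 3 (out_shuffle): [9 7 10 2 5 8 4 6 0 1 3]
After op 4 (out_shuffle): [9 4 7 6 10 0 2 1 5 3 8]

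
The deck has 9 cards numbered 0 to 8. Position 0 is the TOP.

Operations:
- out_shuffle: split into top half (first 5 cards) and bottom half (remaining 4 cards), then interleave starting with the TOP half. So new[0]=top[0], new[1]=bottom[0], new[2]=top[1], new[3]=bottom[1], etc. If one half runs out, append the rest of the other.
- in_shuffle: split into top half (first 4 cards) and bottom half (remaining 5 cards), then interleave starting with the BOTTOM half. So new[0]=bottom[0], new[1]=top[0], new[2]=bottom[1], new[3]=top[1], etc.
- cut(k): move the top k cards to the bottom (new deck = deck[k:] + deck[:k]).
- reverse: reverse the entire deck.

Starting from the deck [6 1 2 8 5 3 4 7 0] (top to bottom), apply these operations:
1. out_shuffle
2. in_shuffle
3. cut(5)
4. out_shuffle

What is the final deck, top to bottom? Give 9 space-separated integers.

Answer: 1 6 0 7 4 3 5 8 2

Derivation:
After op 1 (out_shuffle): [6 3 1 4 2 7 8 0 5]
After op 2 (in_shuffle): [2 6 7 3 8 1 0 4 5]
After op 3 (cut(5)): [1 0 4 5 2 6 7 3 8]
After op 4 (out_shuffle): [1 6 0 7 4 3 5 8 2]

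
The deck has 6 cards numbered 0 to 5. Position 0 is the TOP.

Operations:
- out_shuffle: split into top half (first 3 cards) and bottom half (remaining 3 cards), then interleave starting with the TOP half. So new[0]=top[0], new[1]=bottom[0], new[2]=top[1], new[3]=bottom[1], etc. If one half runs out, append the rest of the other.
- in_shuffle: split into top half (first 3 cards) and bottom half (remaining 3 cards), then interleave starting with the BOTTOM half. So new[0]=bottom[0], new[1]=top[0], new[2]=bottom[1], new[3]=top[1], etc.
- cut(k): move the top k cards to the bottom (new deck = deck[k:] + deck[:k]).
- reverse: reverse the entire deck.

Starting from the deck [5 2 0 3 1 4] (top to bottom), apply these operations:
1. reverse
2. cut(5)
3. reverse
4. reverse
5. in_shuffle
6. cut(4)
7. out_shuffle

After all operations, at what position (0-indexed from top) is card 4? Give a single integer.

After op 1 (reverse): [4 1 3 0 2 5]
After op 2 (cut(5)): [5 4 1 3 0 2]
After op 3 (reverse): [2 0 3 1 4 5]
After op 4 (reverse): [5 4 1 3 0 2]
After op 5 (in_shuffle): [3 5 0 4 2 1]
After op 6 (cut(4)): [2 1 3 5 0 4]
After op 7 (out_shuffle): [2 5 1 0 3 4]
Card 4 is at position 5.

Answer: 5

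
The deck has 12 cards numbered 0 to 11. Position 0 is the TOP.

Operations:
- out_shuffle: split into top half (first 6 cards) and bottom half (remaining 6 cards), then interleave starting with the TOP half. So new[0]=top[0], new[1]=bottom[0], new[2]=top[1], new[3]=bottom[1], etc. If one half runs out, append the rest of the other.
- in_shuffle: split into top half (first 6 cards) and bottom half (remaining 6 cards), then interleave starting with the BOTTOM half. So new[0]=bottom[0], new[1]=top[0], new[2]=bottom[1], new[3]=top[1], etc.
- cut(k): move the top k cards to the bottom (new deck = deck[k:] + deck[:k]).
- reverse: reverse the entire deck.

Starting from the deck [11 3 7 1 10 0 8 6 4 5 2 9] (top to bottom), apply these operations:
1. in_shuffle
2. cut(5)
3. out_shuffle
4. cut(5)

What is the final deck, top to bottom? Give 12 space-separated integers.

After op 1 (in_shuffle): [8 11 6 3 4 7 5 1 2 10 9 0]
After op 2 (cut(5)): [7 5 1 2 10 9 0 8 11 6 3 4]
After op 3 (out_shuffle): [7 0 5 8 1 11 2 6 10 3 9 4]
After op 4 (cut(5)): [11 2 6 10 3 9 4 7 0 5 8 1]

Answer: 11 2 6 10 3 9 4 7 0 5 8 1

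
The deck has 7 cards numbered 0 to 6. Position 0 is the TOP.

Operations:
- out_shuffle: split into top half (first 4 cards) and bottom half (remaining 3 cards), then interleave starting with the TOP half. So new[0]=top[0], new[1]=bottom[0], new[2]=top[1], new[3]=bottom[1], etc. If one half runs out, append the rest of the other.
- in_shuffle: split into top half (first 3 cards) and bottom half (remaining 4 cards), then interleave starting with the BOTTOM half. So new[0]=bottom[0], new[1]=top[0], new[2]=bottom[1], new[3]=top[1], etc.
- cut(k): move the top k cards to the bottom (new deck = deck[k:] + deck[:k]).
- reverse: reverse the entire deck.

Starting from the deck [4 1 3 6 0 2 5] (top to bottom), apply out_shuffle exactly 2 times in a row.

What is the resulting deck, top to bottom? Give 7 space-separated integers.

Answer: 4 3 0 5 1 6 2

Derivation:
After op 1 (out_shuffle): [4 0 1 2 3 5 6]
After op 2 (out_shuffle): [4 3 0 5 1 6 2]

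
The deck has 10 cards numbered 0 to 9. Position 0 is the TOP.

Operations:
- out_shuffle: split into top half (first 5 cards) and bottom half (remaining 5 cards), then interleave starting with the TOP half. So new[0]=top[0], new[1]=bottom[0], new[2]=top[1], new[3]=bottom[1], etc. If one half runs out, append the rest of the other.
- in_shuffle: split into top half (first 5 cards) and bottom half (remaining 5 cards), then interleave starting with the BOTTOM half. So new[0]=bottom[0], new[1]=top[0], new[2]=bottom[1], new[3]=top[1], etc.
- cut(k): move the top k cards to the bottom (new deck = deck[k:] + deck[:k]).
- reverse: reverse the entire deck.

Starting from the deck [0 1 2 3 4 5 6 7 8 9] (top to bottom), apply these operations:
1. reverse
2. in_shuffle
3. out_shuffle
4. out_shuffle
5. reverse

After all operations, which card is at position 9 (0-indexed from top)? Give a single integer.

Answer: 4

Derivation:
After op 1 (reverse): [9 8 7 6 5 4 3 2 1 0]
After op 2 (in_shuffle): [4 9 3 8 2 7 1 6 0 5]
After op 3 (out_shuffle): [4 7 9 1 3 6 8 0 2 5]
After op 4 (out_shuffle): [4 6 7 8 9 0 1 2 3 5]
After op 5 (reverse): [5 3 2 1 0 9 8 7 6 4]
Position 9: card 4.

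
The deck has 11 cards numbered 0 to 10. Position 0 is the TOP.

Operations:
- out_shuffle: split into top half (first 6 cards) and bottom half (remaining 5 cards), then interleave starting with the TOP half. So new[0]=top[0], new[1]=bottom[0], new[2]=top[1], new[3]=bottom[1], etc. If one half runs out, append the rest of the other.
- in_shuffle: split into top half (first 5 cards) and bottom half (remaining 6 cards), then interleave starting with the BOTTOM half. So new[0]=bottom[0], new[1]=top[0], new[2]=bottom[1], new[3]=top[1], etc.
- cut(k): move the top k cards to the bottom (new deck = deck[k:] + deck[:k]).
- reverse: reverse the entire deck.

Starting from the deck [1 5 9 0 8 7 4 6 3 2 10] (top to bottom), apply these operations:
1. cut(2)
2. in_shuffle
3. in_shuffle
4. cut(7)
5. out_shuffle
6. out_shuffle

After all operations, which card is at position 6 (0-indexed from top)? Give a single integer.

After op 1 (cut(2)): [9 0 8 7 4 6 3 2 10 1 5]
After op 2 (in_shuffle): [6 9 3 0 2 8 10 7 1 4 5]
After op 3 (in_shuffle): [8 6 10 9 7 3 1 0 4 2 5]
After op 4 (cut(7)): [0 4 2 5 8 6 10 9 7 3 1]
After op 5 (out_shuffle): [0 10 4 9 2 7 5 3 8 1 6]
After op 6 (out_shuffle): [0 5 10 3 4 8 9 1 2 6 7]
Position 6: card 9.

Answer: 9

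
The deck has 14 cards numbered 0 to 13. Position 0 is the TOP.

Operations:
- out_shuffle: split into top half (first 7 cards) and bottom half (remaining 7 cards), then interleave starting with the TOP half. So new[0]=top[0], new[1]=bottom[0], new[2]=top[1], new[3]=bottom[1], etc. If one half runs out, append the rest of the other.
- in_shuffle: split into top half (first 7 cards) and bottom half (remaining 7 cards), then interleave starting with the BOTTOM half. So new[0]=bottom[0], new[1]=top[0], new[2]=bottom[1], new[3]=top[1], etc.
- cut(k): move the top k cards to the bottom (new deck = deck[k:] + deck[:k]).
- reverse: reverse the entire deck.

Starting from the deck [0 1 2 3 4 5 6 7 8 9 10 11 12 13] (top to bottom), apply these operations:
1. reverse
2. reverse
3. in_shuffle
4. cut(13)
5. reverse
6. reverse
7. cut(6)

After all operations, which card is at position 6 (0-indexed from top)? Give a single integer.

After op 1 (reverse): [13 12 11 10 9 8 7 6 5 4 3 2 1 0]
After op 2 (reverse): [0 1 2 3 4 5 6 7 8 9 10 11 12 13]
After op 3 (in_shuffle): [7 0 8 1 9 2 10 3 11 4 12 5 13 6]
After op 4 (cut(13)): [6 7 0 8 1 9 2 10 3 11 4 12 5 13]
After op 5 (reverse): [13 5 12 4 11 3 10 2 9 1 8 0 7 6]
After op 6 (reverse): [6 7 0 8 1 9 2 10 3 11 4 12 5 13]
After op 7 (cut(6)): [2 10 3 11 4 12 5 13 6 7 0 8 1 9]
Position 6: card 5.

Answer: 5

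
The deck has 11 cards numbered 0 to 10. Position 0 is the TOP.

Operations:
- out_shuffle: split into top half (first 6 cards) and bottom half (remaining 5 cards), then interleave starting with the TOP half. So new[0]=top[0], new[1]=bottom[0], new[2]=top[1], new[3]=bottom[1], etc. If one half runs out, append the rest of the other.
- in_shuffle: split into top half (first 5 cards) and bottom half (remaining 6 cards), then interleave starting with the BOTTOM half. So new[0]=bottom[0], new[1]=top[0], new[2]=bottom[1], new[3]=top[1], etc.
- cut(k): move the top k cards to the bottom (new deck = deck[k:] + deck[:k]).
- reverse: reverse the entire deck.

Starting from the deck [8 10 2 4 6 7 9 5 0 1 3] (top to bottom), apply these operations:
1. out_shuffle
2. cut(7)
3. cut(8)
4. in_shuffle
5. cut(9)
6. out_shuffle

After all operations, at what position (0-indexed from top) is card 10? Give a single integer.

Answer: 9

Derivation:
After op 1 (out_shuffle): [8 9 10 5 2 0 4 1 6 3 7]
After op 2 (cut(7)): [1 6 3 7 8 9 10 5 2 0 4]
After op 3 (cut(8)): [2 0 4 1 6 3 7 8 9 10 5]
After op 4 (in_shuffle): [3 2 7 0 8 4 9 1 10 6 5]
After op 5 (cut(9)): [6 5 3 2 7 0 8 4 9 1 10]
After op 6 (out_shuffle): [6 8 5 4 3 9 2 1 7 10 0]
Card 10 is at position 9.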